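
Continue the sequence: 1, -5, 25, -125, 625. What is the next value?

Ratios: -5 / 1 = -5.0
This is a geometric sequence with common ratio r = -5.
Next term = 625 * -5 = -3125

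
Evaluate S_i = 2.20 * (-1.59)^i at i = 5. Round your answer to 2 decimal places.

S_5 = 2.2 * (-1.59)^5 ≈ 2.2 * -10.1622 ≈ -22.36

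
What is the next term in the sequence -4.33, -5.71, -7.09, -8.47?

Differences: -5.71 - -4.33 = -1.38
This is an arithmetic sequence with common difference d = -1.38.
Next term = -8.47 + -1.38 = -9.85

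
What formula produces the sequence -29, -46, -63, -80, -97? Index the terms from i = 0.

Check differences: -46 - -29 = -17
-63 - -46 = -17
Common difference d = -17.
First term a = -29.
Formula: S_i = -29 - 17*i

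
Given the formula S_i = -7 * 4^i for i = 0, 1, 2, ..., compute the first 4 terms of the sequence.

This is a geometric sequence.
i=0: S_0 = -7 * 4^0 = -7
i=1: S_1 = -7 * 4^1 = -28
i=2: S_2 = -7 * 4^2 = -112
i=3: S_3 = -7 * 4^3 = -448
The first 4 terms are: [-7, -28, -112, -448]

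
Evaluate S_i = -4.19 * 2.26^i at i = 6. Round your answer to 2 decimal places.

S_6 = -4.19 * 2.26^6 ≈ -4.19 * 133.2449 ≈ -558.3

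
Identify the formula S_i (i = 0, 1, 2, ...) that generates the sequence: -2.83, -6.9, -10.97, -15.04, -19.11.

Check differences: -6.9 - -2.83 = -4.07
-10.97 - -6.9 = -4.07
Common difference d = -4.07.
First term a = -2.83.
Formula: S_i = -2.83 - 4.07*i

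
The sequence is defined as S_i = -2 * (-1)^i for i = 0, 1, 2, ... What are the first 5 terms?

This is a geometric sequence.
i=0: S_0 = -2 * (-1)^0 = -2
i=1: S_1 = -2 * (-1)^1 = 2
i=2: S_2 = -2 * (-1)^2 = -2
i=3: S_3 = -2 * (-1)^3 = 2
i=4: S_4 = -2 * (-1)^4 = -2
The first 5 terms are: [-2, 2, -2, 2, -2]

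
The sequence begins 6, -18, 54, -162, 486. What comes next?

Ratios: -18 / 6 = -3.0
This is a geometric sequence with common ratio r = -3.
Next term = 486 * -3 = -1458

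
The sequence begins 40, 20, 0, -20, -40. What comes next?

Differences: 20 - 40 = -20
This is an arithmetic sequence with common difference d = -20.
Next term = -40 + -20 = -60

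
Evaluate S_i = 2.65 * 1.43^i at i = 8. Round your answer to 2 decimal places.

S_8 = 2.65 * 1.43^8 ≈ 2.65 * 17.4859 ≈ 46.34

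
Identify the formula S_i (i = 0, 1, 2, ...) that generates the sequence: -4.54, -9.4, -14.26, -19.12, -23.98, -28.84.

Check differences: -9.4 - -4.54 = -4.86
-14.26 - -9.4 = -4.86
Common difference d = -4.86.
First term a = -4.54.
Formula: S_i = -4.54 - 4.86*i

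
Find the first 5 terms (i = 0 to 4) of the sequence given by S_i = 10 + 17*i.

This is an arithmetic sequence.
i=0: S_0 = 10 + 17*0 = 10
i=1: S_1 = 10 + 17*1 = 27
i=2: S_2 = 10 + 17*2 = 44
i=3: S_3 = 10 + 17*3 = 61
i=4: S_4 = 10 + 17*4 = 78
The first 5 terms are: [10, 27, 44, 61, 78]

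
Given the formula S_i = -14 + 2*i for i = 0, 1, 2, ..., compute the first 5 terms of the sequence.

This is an arithmetic sequence.
i=0: S_0 = -14 + 2*0 = -14
i=1: S_1 = -14 + 2*1 = -12
i=2: S_2 = -14 + 2*2 = -10
i=3: S_3 = -14 + 2*3 = -8
i=4: S_4 = -14 + 2*4 = -6
The first 5 terms are: [-14, -12, -10, -8, -6]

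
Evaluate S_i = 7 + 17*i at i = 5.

S_5 = 7 + 17*5 = 7 + 85 = 92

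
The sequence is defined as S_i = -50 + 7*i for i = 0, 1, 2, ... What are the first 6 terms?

This is an arithmetic sequence.
i=0: S_0 = -50 + 7*0 = -50
i=1: S_1 = -50 + 7*1 = -43
i=2: S_2 = -50 + 7*2 = -36
i=3: S_3 = -50 + 7*3 = -29
i=4: S_4 = -50 + 7*4 = -22
i=5: S_5 = -50 + 7*5 = -15
The first 6 terms are: [-50, -43, -36, -29, -22, -15]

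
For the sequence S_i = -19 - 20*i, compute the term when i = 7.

S_7 = -19 + -20*7 = -19 + -140 = -159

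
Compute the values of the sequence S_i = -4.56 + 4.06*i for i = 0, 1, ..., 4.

This is an arithmetic sequence.
i=0: S_0 = -4.56 + 4.06*0 = -4.56
i=1: S_1 = -4.56 + 4.06*1 = -0.5
i=2: S_2 = -4.56 + 4.06*2 = 3.56
i=3: S_3 = -4.56 + 4.06*3 = 7.62
i=4: S_4 = -4.56 + 4.06*4 = 11.68
The first 5 terms are: [-4.56, -0.5, 3.56, 7.62, 11.68]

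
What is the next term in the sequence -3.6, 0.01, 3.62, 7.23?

Differences: 0.01 - -3.6 = 3.61
This is an arithmetic sequence with common difference d = 3.61.
Next term = 7.23 + 3.61 = 10.84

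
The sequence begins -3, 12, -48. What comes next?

Ratios: 12 / -3 = -4.0
This is a geometric sequence with common ratio r = -4.
Next term = -48 * -4 = 192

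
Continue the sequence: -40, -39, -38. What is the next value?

Differences: -39 - -40 = 1
This is an arithmetic sequence with common difference d = 1.
Next term = -38 + 1 = -37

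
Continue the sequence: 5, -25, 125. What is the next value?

Ratios: -25 / 5 = -5.0
This is a geometric sequence with common ratio r = -5.
Next term = 125 * -5 = -625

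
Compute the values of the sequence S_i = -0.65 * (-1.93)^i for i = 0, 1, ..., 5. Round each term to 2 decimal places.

This is a geometric sequence.
i=0: S_0 = -0.65 * (-1.93)^0 = -0.65
i=1: S_1 = -0.65 * (-1.93)^1 ≈ 1.25
i=2: S_2 = -0.65 * (-1.93)^2 ≈ -2.42
i=3: S_3 = -0.65 * (-1.93)^3 ≈ 4.67
i=4: S_4 = -0.65 * (-1.93)^4 ≈ -9.02
i=5: S_5 = -0.65 * (-1.93)^5 ≈ 17.41
The first 6 terms are: [-0.65, 1.25, -2.42, 4.67, -9.02, 17.41]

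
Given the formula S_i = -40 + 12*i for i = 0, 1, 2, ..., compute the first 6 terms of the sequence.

This is an arithmetic sequence.
i=0: S_0 = -40 + 12*0 = -40
i=1: S_1 = -40 + 12*1 = -28
i=2: S_2 = -40 + 12*2 = -16
i=3: S_3 = -40 + 12*3 = -4
i=4: S_4 = -40 + 12*4 = 8
i=5: S_5 = -40 + 12*5 = 20
The first 6 terms are: [-40, -28, -16, -4, 8, 20]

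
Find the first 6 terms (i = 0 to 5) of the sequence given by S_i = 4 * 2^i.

This is a geometric sequence.
i=0: S_0 = 4 * 2^0 = 4
i=1: S_1 = 4 * 2^1 = 8
i=2: S_2 = 4 * 2^2 = 16
i=3: S_3 = 4 * 2^3 = 32
i=4: S_4 = 4 * 2^4 = 64
i=5: S_5 = 4 * 2^5 = 128
The first 6 terms are: [4, 8, 16, 32, 64, 128]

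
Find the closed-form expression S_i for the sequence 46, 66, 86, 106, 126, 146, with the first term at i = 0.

Check differences: 66 - 46 = 20
86 - 66 = 20
Common difference d = 20.
First term a = 46.
Formula: S_i = 46 + 20*i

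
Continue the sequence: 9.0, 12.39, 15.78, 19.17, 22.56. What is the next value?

Differences: 12.39 - 9.0 = 3.39
This is an arithmetic sequence with common difference d = 3.39.
Next term = 22.56 + 3.39 = 25.95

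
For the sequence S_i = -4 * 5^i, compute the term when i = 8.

S_8 = -4 * 5^8 = -4 * 390625 = -1562500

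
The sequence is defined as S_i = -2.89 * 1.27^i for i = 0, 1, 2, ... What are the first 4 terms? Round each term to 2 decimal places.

This is a geometric sequence.
i=0: S_0 = -2.89 * 1.27^0 = -2.89
i=1: S_1 = -2.89 * 1.27^1 ≈ -3.67
i=2: S_2 = -2.89 * 1.27^2 ≈ -4.66
i=3: S_3 = -2.89 * 1.27^3 ≈ -5.92
The first 4 terms are: [-2.89, -3.67, -4.66, -5.92]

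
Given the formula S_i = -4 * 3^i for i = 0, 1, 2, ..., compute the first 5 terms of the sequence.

This is a geometric sequence.
i=0: S_0 = -4 * 3^0 = -4
i=1: S_1 = -4 * 3^1 = -12
i=2: S_2 = -4 * 3^2 = -36
i=3: S_3 = -4 * 3^3 = -108
i=4: S_4 = -4 * 3^4 = -324
The first 5 terms are: [-4, -12, -36, -108, -324]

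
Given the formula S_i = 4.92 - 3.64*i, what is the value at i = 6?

S_6 = 4.92 + -3.64*6 = 4.92 + -21.84 = -16.92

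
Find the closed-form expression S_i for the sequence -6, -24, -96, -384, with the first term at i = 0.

Check ratios: -24 / -6 = 4.0
Common ratio r = 4.
First term a = -6.
Formula: S_i = -6 * 4^i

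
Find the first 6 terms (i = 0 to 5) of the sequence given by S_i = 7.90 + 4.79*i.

This is an arithmetic sequence.
i=0: S_0 = 7.9 + 4.79*0 = 7.9
i=1: S_1 = 7.9 + 4.79*1 = 12.69
i=2: S_2 = 7.9 + 4.79*2 = 17.48
i=3: S_3 = 7.9 + 4.79*3 = 22.27
i=4: S_4 = 7.9 + 4.79*4 = 27.06
i=5: S_5 = 7.9 + 4.79*5 = 31.85
The first 6 terms are: [7.9, 12.69, 17.48, 22.27, 27.06, 31.85]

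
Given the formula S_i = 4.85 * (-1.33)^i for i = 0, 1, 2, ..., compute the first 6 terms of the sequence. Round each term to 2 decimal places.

This is a geometric sequence.
i=0: S_0 = 4.85 * (-1.33)^0 = 4.85
i=1: S_1 = 4.85 * (-1.33)^1 ≈ -6.45
i=2: S_2 = 4.85 * (-1.33)^2 ≈ 8.58
i=3: S_3 = 4.85 * (-1.33)^3 ≈ -11.41
i=4: S_4 = 4.85 * (-1.33)^4 ≈ 15.18
i=5: S_5 = 4.85 * (-1.33)^5 ≈ -20.18
The first 6 terms are: [4.85, -6.45, 8.58, -11.41, 15.18, -20.18]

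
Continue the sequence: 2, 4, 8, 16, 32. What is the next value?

Ratios: 4 / 2 = 2.0
This is a geometric sequence with common ratio r = 2.
Next term = 32 * 2 = 64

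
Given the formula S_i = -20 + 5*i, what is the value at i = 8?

S_8 = -20 + 5*8 = -20 + 40 = 20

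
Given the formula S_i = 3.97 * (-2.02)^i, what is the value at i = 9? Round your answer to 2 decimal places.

S_9 = 3.97 * (-2.02)^9 ≈ 3.97 * -559.9669 ≈ -2223.07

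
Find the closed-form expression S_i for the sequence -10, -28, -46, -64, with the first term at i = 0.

Check differences: -28 - -10 = -18
-46 - -28 = -18
Common difference d = -18.
First term a = -10.
Formula: S_i = -10 - 18*i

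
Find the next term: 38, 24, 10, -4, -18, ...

Differences: 24 - 38 = -14
This is an arithmetic sequence with common difference d = -14.
Next term = -18 + -14 = -32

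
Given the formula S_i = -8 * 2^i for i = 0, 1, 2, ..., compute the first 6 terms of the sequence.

This is a geometric sequence.
i=0: S_0 = -8 * 2^0 = -8
i=1: S_1 = -8 * 2^1 = -16
i=2: S_2 = -8 * 2^2 = -32
i=3: S_3 = -8 * 2^3 = -64
i=4: S_4 = -8 * 2^4 = -128
i=5: S_5 = -8 * 2^5 = -256
The first 6 terms are: [-8, -16, -32, -64, -128, -256]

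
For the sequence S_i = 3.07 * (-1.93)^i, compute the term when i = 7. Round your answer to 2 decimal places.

S_7 = 3.07 * (-1.93)^7 ≈ 3.07 * -99.7473 ≈ -306.22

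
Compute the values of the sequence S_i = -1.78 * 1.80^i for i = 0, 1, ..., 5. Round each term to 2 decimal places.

This is a geometric sequence.
i=0: S_0 = -1.78 * 1.8^0 = -1.78
i=1: S_1 = -1.78 * 1.8^1 ≈ -3.2
i=2: S_2 = -1.78 * 1.8^2 ≈ -5.77
i=3: S_3 = -1.78 * 1.8^3 ≈ -10.38
i=4: S_4 = -1.78 * 1.8^4 ≈ -18.69
i=5: S_5 = -1.78 * 1.8^5 ≈ -33.63
The first 6 terms are: [-1.78, -3.2, -5.77, -10.38, -18.69, -33.63]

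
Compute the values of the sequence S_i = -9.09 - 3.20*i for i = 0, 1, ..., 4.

This is an arithmetic sequence.
i=0: S_0 = -9.09 + -3.2*0 = -9.09
i=1: S_1 = -9.09 + -3.2*1 = -12.29
i=2: S_2 = -9.09 + -3.2*2 = -15.49
i=3: S_3 = -9.09 + -3.2*3 = -18.69
i=4: S_4 = -9.09 + -3.2*4 = -21.89
The first 5 terms are: [-9.09, -12.29, -15.49, -18.69, -21.89]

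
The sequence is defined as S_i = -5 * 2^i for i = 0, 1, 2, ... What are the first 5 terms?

This is a geometric sequence.
i=0: S_0 = -5 * 2^0 = -5
i=1: S_1 = -5 * 2^1 = -10
i=2: S_2 = -5 * 2^2 = -20
i=3: S_3 = -5 * 2^3 = -40
i=4: S_4 = -5 * 2^4 = -80
The first 5 terms are: [-5, -10, -20, -40, -80]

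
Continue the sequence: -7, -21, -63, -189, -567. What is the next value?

Ratios: -21 / -7 = 3.0
This is a geometric sequence with common ratio r = 3.
Next term = -567 * 3 = -1701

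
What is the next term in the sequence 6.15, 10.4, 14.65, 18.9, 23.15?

Differences: 10.4 - 6.15 = 4.25
This is an arithmetic sequence with common difference d = 4.25.
Next term = 23.15 + 4.25 = 27.4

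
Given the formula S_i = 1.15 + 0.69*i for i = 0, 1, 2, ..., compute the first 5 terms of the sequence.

This is an arithmetic sequence.
i=0: S_0 = 1.15 + 0.69*0 = 1.15
i=1: S_1 = 1.15 + 0.69*1 = 1.84
i=2: S_2 = 1.15 + 0.69*2 = 2.53
i=3: S_3 = 1.15 + 0.69*3 = 3.22
i=4: S_4 = 1.15 + 0.69*4 = 3.91
The first 5 terms are: [1.15, 1.84, 2.53, 3.22, 3.91]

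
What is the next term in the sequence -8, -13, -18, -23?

Differences: -13 - -8 = -5
This is an arithmetic sequence with common difference d = -5.
Next term = -23 + -5 = -28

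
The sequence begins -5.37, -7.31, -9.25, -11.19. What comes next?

Differences: -7.31 - -5.37 = -1.94
This is an arithmetic sequence with common difference d = -1.94.
Next term = -11.19 + -1.94 = -13.13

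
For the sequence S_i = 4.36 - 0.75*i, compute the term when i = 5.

S_5 = 4.36 + -0.75*5 = 4.36 + -3.75 = 0.61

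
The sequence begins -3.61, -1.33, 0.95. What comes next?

Differences: -1.33 - -3.61 = 2.28
This is an arithmetic sequence with common difference d = 2.28.
Next term = 0.95 + 2.28 = 3.23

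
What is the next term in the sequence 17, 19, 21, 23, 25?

Differences: 19 - 17 = 2
This is an arithmetic sequence with common difference d = 2.
Next term = 25 + 2 = 27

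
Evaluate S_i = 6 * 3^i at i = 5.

S_5 = 6 * 3^5 = 6 * 243 = 1458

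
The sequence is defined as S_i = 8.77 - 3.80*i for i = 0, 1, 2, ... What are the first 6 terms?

This is an arithmetic sequence.
i=0: S_0 = 8.77 + -3.8*0 = 8.77
i=1: S_1 = 8.77 + -3.8*1 = 4.97
i=2: S_2 = 8.77 + -3.8*2 = 1.17
i=3: S_3 = 8.77 + -3.8*3 = -2.63
i=4: S_4 = 8.77 + -3.8*4 = -6.43
i=5: S_5 = 8.77 + -3.8*5 = -10.23
The first 6 terms are: [8.77, 4.97, 1.17, -2.63, -6.43, -10.23]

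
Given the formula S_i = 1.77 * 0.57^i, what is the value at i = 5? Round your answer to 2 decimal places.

S_5 = 1.77 * 0.57^5 ≈ 1.77 * 0.0602 ≈ 0.11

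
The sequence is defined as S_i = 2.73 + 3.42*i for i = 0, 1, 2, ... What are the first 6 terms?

This is an arithmetic sequence.
i=0: S_0 = 2.73 + 3.42*0 = 2.73
i=1: S_1 = 2.73 + 3.42*1 = 6.15
i=2: S_2 = 2.73 + 3.42*2 = 9.57
i=3: S_3 = 2.73 + 3.42*3 = 12.99
i=4: S_4 = 2.73 + 3.42*4 = 16.41
i=5: S_5 = 2.73 + 3.42*5 = 19.83
The first 6 terms are: [2.73, 6.15, 9.57, 12.99, 16.41, 19.83]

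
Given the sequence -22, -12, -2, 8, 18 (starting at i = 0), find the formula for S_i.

Check differences: -12 - -22 = 10
-2 - -12 = 10
Common difference d = 10.
First term a = -22.
Formula: S_i = -22 + 10*i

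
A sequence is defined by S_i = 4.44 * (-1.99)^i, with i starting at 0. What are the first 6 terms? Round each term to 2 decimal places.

This is a geometric sequence.
i=0: S_0 = 4.44 * (-1.99)^0 = 4.44
i=1: S_1 = 4.44 * (-1.99)^1 ≈ -8.84
i=2: S_2 = 4.44 * (-1.99)^2 ≈ 17.58
i=3: S_3 = 4.44 * (-1.99)^3 ≈ -34.99
i=4: S_4 = 4.44 * (-1.99)^4 ≈ 69.63
i=5: S_5 = 4.44 * (-1.99)^5 ≈ -138.56
The first 6 terms are: [4.44, -8.84, 17.58, -34.99, 69.63, -138.56]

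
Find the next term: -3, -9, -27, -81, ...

Ratios: -9 / -3 = 3.0
This is a geometric sequence with common ratio r = 3.
Next term = -81 * 3 = -243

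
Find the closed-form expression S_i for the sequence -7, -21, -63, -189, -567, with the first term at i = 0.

Check ratios: -21 / -7 = 3.0
Common ratio r = 3.
First term a = -7.
Formula: S_i = -7 * 3^i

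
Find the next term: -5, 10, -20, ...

Ratios: 10 / -5 = -2.0
This is a geometric sequence with common ratio r = -2.
Next term = -20 * -2 = 40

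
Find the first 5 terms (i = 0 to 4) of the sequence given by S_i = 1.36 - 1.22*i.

This is an arithmetic sequence.
i=0: S_0 = 1.36 + -1.22*0 = 1.36
i=1: S_1 = 1.36 + -1.22*1 = 0.14
i=2: S_2 = 1.36 + -1.22*2 = -1.08
i=3: S_3 = 1.36 + -1.22*3 = -2.3
i=4: S_4 = 1.36 + -1.22*4 = -3.52
The first 5 terms are: [1.36, 0.14, -1.08, -2.3, -3.52]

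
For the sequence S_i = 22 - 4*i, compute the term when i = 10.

S_10 = 22 + -4*10 = 22 + -40 = -18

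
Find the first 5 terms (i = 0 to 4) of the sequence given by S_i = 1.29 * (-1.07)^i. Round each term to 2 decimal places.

This is a geometric sequence.
i=0: S_0 = 1.29 * (-1.07)^0 = 1.29
i=1: S_1 = 1.29 * (-1.07)^1 ≈ -1.38
i=2: S_2 = 1.29 * (-1.07)^2 ≈ 1.48
i=3: S_3 = 1.29 * (-1.07)^3 ≈ -1.58
i=4: S_4 = 1.29 * (-1.07)^4 ≈ 1.69
The first 5 terms are: [1.29, -1.38, 1.48, -1.58, 1.69]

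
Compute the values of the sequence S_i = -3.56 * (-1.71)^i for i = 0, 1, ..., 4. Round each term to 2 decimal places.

This is a geometric sequence.
i=0: S_0 = -3.56 * (-1.71)^0 = -3.56
i=1: S_1 = -3.56 * (-1.71)^1 ≈ 6.09
i=2: S_2 = -3.56 * (-1.71)^2 ≈ -10.41
i=3: S_3 = -3.56 * (-1.71)^3 ≈ 17.8
i=4: S_4 = -3.56 * (-1.71)^4 ≈ -30.44
The first 5 terms are: [-3.56, 6.09, -10.41, 17.8, -30.44]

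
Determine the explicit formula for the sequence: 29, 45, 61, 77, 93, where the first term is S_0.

Check differences: 45 - 29 = 16
61 - 45 = 16
Common difference d = 16.
First term a = 29.
Formula: S_i = 29 + 16*i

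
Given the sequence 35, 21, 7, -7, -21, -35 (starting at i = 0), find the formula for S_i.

Check differences: 21 - 35 = -14
7 - 21 = -14
Common difference d = -14.
First term a = 35.
Formula: S_i = 35 - 14*i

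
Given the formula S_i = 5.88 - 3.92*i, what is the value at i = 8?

S_8 = 5.88 + -3.92*8 = 5.88 + -31.36 = -25.48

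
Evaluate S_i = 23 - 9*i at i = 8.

S_8 = 23 + -9*8 = 23 + -72 = -49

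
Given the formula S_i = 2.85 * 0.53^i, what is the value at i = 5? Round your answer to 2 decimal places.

S_5 = 2.85 * 0.53^5 ≈ 2.85 * 0.0418 ≈ 0.12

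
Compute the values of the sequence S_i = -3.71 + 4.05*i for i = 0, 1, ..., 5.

This is an arithmetic sequence.
i=0: S_0 = -3.71 + 4.05*0 = -3.71
i=1: S_1 = -3.71 + 4.05*1 = 0.34
i=2: S_2 = -3.71 + 4.05*2 = 4.39
i=3: S_3 = -3.71 + 4.05*3 = 8.44
i=4: S_4 = -3.71 + 4.05*4 = 12.49
i=5: S_5 = -3.71 + 4.05*5 = 16.54
The first 6 terms are: [-3.71, 0.34, 4.39, 8.44, 12.49, 16.54]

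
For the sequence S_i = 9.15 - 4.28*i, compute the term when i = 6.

S_6 = 9.15 + -4.28*6 = 9.15 + -25.68 = -16.53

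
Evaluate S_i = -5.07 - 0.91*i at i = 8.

S_8 = -5.07 + -0.91*8 = -5.07 + -7.28 = -12.35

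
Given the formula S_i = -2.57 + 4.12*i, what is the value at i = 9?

S_9 = -2.57 + 4.12*9 = -2.57 + 37.08 = 34.51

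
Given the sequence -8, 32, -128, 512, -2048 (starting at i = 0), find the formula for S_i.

Check ratios: 32 / -8 = -4.0
Common ratio r = -4.
First term a = -8.
Formula: S_i = -8 * (-4)^i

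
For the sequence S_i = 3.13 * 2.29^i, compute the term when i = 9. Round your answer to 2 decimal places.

S_9 = 3.13 * 2.29^9 ≈ 3.13 * 1731.8862 ≈ 5420.8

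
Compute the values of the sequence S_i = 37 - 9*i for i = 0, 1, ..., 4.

This is an arithmetic sequence.
i=0: S_0 = 37 + -9*0 = 37
i=1: S_1 = 37 + -9*1 = 28
i=2: S_2 = 37 + -9*2 = 19
i=3: S_3 = 37 + -9*3 = 10
i=4: S_4 = 37 + -9*4 = 1
The first 5 terms are: [37, 28, 19, 10, 1]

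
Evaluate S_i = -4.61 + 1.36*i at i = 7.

S_7 = -4.61 + 1.36*7 = -4.61 + 9.52 = 4.91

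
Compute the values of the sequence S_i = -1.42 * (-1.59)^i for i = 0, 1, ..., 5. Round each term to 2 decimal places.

This is a geometric sequence.
i=0: S_0 = -1.42 * (-1.59)^0 = -1.42
i=1: S_1 = -1.42 * (-1.59)^1 ≈ 2.26
i=2: S_2 = -1.42 * (-1.59)^2 ≈ -3.59
i=3: S_3 = -1.42 * (-1.59)^3 ≈ 5.71
i=4: S_4 = -1.42 * (-1.59)^4 ≈ -9.08
i=5: S_5 = -1.42 * (-1.59)^5 ≈ 14.43
The first 6 terms are: [-1.42, 2.26, -3.59, 5.71, -9.08, 14.43]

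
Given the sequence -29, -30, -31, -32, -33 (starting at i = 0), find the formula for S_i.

Check differences: -30 - -29 = -1
-31 - -30 = -1
Common difference d = -1.
First term a = -29.
Formula: S_i = -29 - 1*i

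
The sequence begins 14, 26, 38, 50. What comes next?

Differences: 26 - 14 = 12
This is an arithmetic sequence with common difference d = 12.
Next term = 50 + 12 = 62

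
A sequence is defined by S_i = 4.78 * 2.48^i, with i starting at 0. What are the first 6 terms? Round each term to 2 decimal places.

This is a geometric sequence.
i=0: S_0 = 4.78 * 2.48^0 = 4.78
i=1: S_1 = 4.78 * 2.48^1 ≈ 11.85
i=2: S_2 = 4.78 * 2.48^2 ≈ 29.4
i=3: S_3 = 4.78 * 2.48^3 ≈ 72.91
i=4: S_4 = 4.78 * 2.48^4 ≈ 180.82
i=5: S_5 = 4.78 * 2.48^5 ≈ 448.42
The first 6 terms are: [4.78, 11.85, 29.4, 72.91, 180.82, 448.42]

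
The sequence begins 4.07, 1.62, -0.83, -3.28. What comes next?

Differences: 1.62 - 4.07 = -2.45
This is an arithmetic sequence with common difference d = -2.45.
Next term = -3.28 + -2.45 = -5.73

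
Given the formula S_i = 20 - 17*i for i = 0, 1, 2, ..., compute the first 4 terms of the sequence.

This is an arithmetic sequence.
i=0: S_0 = 20 + -17*0 = 20
i=1: S_1 = 20 + -17*1 = 3
i=2: S_2 = 20 + -17*2 = -14
i=3: S_3 = 20 + -17*3 = -31
The first 4 terms are: [20, 3, -14, -31]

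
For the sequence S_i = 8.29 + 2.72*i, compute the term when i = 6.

S_6 = 8.29 + 2.72*6 = 8.29 + 16.32 = 24.61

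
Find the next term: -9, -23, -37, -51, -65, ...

Differences: -23 - -9 = -14
This is an arithmetic sequence with common difference d = -14.
Next term = -65 + -14 = -79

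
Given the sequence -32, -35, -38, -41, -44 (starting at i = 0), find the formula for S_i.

Check differences: -35 - -32 = -3
-38 - -35 = -3
Common difference d = -3.
First term a = -32.
Formula: S_i = -32 - 3*i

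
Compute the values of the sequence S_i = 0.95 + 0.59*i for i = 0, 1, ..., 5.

This is an arithmetic sequence.
i=0: S_0 = 0.95 + 0.59*0 = 0.95
i=1: S_1 = 0.95 + 0.59*1 = 1.54
i=2: S_2 = 0.95 + 0.59*2 = 2.13
i=3: S_3 = 0.95 + 0.59*3 = 2.72
i=4: S_4 = 0.95 + 0.59*4 = 3.31
i=5: S_5 = 0.95 + 0.59*5 = 3.9
The first 6 terms are: [0.95, 1.54, 2.13, 2.72, 3.31, 3.9]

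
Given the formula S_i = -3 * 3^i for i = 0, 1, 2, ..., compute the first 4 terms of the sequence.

This is a geometric sequence.
i=0: S_0 = -3 * 3^0 = -3
i=1: S_1 = -3 * 3^1 = -9
i=2: S_2 = -3 * 3^2 = -27
i=3: S_3 = -3 * 3^3 = -81
The first 4 terms are: [-3, -9, -27, -81]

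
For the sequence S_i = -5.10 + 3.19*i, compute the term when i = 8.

S_8 = -5.1 + 3.19*8 = -5.1 + 25.52 = 20.42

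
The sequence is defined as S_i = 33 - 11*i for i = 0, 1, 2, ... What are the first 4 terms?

This is an arithmetic sequence.
i=0: S_0 = 33 + -11*0 = 33
i=1: S_1 = 33 + -11*1 = 22
i=2: S_2 = 33 + -11*2 = 11
i=3: S_3 = 33 + -11*3 = 0
The first 4 terms are: [33, 22, 11, 0]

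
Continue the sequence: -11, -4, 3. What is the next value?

Differences: -4 - -11 = 7
This is an arithmetic sequence with common difference d = 7.
Next term = 3 + 7 = 10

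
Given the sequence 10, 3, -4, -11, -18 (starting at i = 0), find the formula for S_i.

Check differences: 3 - 10 = -7
-4 - 3 = -7
Common difference d = -7.
First term a = 10.
Formula: S_i = 10 - 7*i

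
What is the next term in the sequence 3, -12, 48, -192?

Ratios: -12 / 3 = -4.0
This is a geometric sequence with common ratio r = -4.
Next term = -192 * -4 = 768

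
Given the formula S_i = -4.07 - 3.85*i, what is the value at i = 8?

S_8 = -4.07 + -3.85*8 = -4.07 + -30.8 = -34.87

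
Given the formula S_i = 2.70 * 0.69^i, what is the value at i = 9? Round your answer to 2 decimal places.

S_9 = 2.7 * 0.69^9 ≈ 2.7 * 0.0355 ≈ 0.1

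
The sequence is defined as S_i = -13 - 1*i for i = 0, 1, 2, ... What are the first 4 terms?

This is an arithmetic sequence.
i=0: S_0 = -13 + -1*0 = -13
i=1: S_1 = -13 + -1*1 = -14
i=2: S_2 = -13 + -1*2 = -15
i=3: S_3 = -13 + -1*3 = -16
The first 4 terms are: [-13, -14, -15, -16]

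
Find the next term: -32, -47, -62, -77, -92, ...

Differences: -47 - -32 = -15
This is an arithmetic sequence with common difference d = -15.
Next term = -92 + -15 = -107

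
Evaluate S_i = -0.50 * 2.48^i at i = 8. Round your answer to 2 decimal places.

S_8 = -0.5 * 2.48^8 ≈ -0.5 * 1430.9137 ≈ -715.46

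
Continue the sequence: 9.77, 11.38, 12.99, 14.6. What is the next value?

Differences: 11.38 - 9.77 = 1.61
This is an arithmetic sequence with common difference d = 1.61.
Next term = 14.6 + 1.61 = 16.21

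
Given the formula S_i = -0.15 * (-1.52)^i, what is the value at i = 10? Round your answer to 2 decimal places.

S_10 = -0.15 * (-1.52)^10 ≈ -0.15 * 65.8318 ≈ -9.87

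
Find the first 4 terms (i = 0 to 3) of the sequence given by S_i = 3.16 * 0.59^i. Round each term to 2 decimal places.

This is a geometric sequence.
i=0: S_0 = 3.16 * 0.59^0 = 3.16
i=1: S_1 = 3.16 * 0.59^1 ≈ 1.86
i=2: S_2 = 3.16 * 0.59^2 ≈ 1.1
i=3: S_3 = 3.16 * 0.59^3 ≈ 0.65
The first 4 terms are: [3.16, 1.86, 1.1, 0.65]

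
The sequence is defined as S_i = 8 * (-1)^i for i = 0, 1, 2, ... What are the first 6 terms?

This is a geometric sequence.
i=0: S_0 = 8 * (-1)^0 = 8
i=1: S_1 = 8 * (-1)^1 = -8
i=2: S_2 = 8 * (-1)^2 = 8
i=3: S_3 = 8 * (-1)^3 = -8
i=4: S_4 = 8 * (-1)^4 = 8
i=5: S_5 = 8 * (-1)^5 = -8
The first 6 terms are: [8, -8, 8, -8, 8, -8]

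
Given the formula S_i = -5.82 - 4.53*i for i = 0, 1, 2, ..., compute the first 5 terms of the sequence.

This is an arithmetic sequence.
i=0: S_0 = -5.82 + -4.53*0 = -5.82
i=1: S_1 = -5.82 + -4.53*1 = -10.35
i=2: S_2 = -5.82 + -4.53*2 = -14.88
i=3: S_3 = -5.82 + -4.53*3 = -19.41
i=4: S_4 = -5.82 + -4.53*4 = -23.94
The first 5 terms are: [-5.82, -10.35, -14.88, -19.41, -23.94]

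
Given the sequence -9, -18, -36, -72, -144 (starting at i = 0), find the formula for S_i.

Check ratios: -18 / -9 = 2.0
Common ratio r = 2.
First term a = -9.
Formula: S_i = -9 * 2^i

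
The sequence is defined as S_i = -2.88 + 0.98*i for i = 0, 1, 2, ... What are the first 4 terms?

This is an arithmetic sequence.
i=0: S_0 = -2.88 + 0.98*0 = -2.88
i=1: S_1 = -2.88 + 0.98*1 = -1.9
i=2: S_2 = -2.88 + 0.98*2 = -0.92
i=3: S_3 = -2.88 + 0.98*3 = 0.06
The first 4 terms are: [-2.88, -1.9, -0.92, 0.06]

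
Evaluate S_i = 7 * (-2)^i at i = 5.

S_5 = 7 * (-2)^5 = 7 * -32 = -224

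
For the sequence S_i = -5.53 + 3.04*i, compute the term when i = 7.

S_7 = -5.53 + 3.04*7 = -5.53 + 21.28 = 15.75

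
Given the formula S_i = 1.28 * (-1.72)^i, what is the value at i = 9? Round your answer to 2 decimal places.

S_9 = 1.28 * (-1.72)^9 ≈ 1.28 * -131.7516 ≈ -168.64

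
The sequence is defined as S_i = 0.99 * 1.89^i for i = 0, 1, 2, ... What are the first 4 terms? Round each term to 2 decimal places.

This is a geometric sequence.
i=0: S_0 = 0.99 * 1.89^0 = 0.99
i=1: S_1 = 0.99 * 1.89^1 ≈ 1.87
i=2: S_2 = 0.99 * 1.89^2 ≈ 3.54
i=3: S_3 = 0.99 * 1.89^3 ≈ 6.68
The first 4 terms are: [0.99, 1.87, 3.54, 6.68]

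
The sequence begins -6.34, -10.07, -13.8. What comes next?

Differences: -10.07 - -6.34 = -3.73
This is an arithmetic sequence with common difference d = -3.73.
Next term = -13.8 + -3.73 = -17.53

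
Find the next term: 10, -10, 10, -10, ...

Ratios: -10 / 10 = -1.0
This is a geometric sequence with common ratio r = -1.
Next term = -10 * -1 = 10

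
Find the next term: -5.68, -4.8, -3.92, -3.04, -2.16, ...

Differences: -4.8 - -5.68 = 0.88
This is an arithmetic sequence with common difference d = 0.88.
Next term = -2.16 + 0.88 = -1.28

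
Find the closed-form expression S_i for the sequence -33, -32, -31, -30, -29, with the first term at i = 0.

Check differences: -32 - -33 = 1
-31 - -32 = 1
Common difference d = 1.
First term a = -33.
Formula: S_i = -33 + 1*i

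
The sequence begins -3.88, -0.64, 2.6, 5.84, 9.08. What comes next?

Differences: -0.64 - -3.88 = 3.24
This is an arithmetic sequence with common difference d = 3.24.
Next term = 9.08 + 3.24 = 12.32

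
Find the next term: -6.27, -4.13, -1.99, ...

Differences: -4.13 - -6.27 = 2.14
This is an arithmetic sequence with common difference d = 2.14.
Next term = -1.99 + 2.14 = 0.15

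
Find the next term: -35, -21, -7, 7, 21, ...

Differences: -21 - -35 = 14
This is an arithmetic sequence with common difference d = 14.
Next term = 21 + 14 = 35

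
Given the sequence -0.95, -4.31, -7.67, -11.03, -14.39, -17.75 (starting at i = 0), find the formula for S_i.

Check differences: -4.31 - -0.95 = -3.36
-7.67 - -4.31 = -3.36
Common difference d = -3.36.
First term a = -0.95.
Formula: S_i = -0.95 - 3.36*i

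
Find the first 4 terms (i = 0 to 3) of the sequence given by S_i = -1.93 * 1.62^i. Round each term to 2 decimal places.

This is a geometric sequence.
i=0: S_0 = -1.93 * 1.62^0 = -1.93
i=1: S_1 = -1.93 * 1.62^1 ≈ -3.13
i=2: S_2 = -1.93 * 1.62^2 ≈ -5.07
i=3: S_3 = -1.93 * 1.62^3 ≈ -8.21
The first 4 terms are: [-1.93, -3.13, -5.07, -8.21]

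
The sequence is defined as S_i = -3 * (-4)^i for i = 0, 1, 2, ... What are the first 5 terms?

This is a geometric sequence.
i=0: S_0 = -3 * (-4)^0 = -3
i=1: S_1 = -3 * (-4)^1 = 12
i=2: S_2 = -3 * (-4)^2 = -48
i=3: S_3 = -3 * (-4)^3 = 192
i=4: S_4 = -3 * (-4)^4 = -768
The first 5 terms are: [-3, 12, -48, 192, -768]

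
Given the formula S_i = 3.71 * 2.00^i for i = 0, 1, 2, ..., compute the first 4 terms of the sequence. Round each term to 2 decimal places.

This is a geometric sequence.
i=0: S_0 = 3.71 * 2.0^0 = 3.71
i=1: S_1 = 3.71 * 2.0^1 = 7.42
i=2: S_2 = 3.71 * 2.0^2 = 14.84
i=3: S_3 = 3.71 * 2.0^3 = 29.68
The first 4 terms are: [3.71, 7.42, 14.84, 29.68]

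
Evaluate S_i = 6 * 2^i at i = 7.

S_7 = 6 * 2^7 = 6 * 128 = 768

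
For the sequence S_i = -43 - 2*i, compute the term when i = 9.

S_9 = -43 + -2*9 = -43 + -18 = -61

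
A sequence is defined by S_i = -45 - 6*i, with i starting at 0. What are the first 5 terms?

This is an arithmetic sequence.
i=0: S_0 = -45 + -6*0 = -45
i=1: S_1 = -45 + -6*1 = -51
i=2: S_2 = -45 + -6*2 = -57
i=3: S_3 = -45 + -6*3 = -63
i=4: S_4 = -45 + -6*4 = -69
The first 5 terms are: [-45, -51, -57, -63, -69]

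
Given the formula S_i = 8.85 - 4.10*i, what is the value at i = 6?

S_6 = 8.85 + -4.1*6 = 8.85 + -24.6 = -15.75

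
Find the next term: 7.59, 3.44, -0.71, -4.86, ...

Differences: 3.44 - 7.59 = -4.15
This is an arithmetic sequence with common difference d = -4.15.
Next term = -4.86 + -4.15 = -9.01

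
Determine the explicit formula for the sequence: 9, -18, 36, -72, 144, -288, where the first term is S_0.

Check ratios: -18 / 9 = -2.0
Common ratio r = -2.
First term a = 9.
Formula: S_i = 9 * (-2)^i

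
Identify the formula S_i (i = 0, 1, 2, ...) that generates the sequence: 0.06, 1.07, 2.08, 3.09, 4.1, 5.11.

Check differences: 1.07 - 0.06 = 1.01
2.08 - 1.07 = 1.01
Common difference d = 1.01.
First term a = 0.06.
Formula: S_i = 0.06 + 1.01*i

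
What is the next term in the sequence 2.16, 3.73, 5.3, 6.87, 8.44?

Differences: 3.73 - 2.16 = 1.57
This is an arithmetic sequence with common difference d = 1.57.
Next term = 8.44 + 1.57 = 10.01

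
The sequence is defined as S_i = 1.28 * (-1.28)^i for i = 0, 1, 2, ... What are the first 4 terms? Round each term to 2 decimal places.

This is a geometric sequence.
i=0: S_0 = 1.28 * (-1.28)^0 = 1.28
i=1: S_1 = 1.28 * (-1.28)^1 ≈ -1.64
i=2: S_2 = 1.28 * (-1.28)^2 ≈ 2.1
i=3: S_3 = 1.28 * (-1.28)^3 ≈ -2.68
The first 4 terms are: [1.28, -1.64, 2.1, -2.68]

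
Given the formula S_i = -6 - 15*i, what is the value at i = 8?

S_8 = -6 + -15*8 = -6 + -120 = -126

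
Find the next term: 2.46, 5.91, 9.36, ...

Differences: 5.91 - 2.46 = 3.45
This is an arithmetic sequence with common difference d = 3.45.
Next term = 9.36 + 3.45 = 12.81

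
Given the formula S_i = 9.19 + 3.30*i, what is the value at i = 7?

S_7 = 9.19 + 3.3*7 = 9.19 + 23.1 = 32.29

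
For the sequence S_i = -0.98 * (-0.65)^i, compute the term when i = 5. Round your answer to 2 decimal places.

S_5 = -0.98 * (-0.65)^5 ≈ -0.98 * -0.116 ≈ 0.11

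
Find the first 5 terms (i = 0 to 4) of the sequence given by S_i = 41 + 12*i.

This is an arithmetic sequence.
i=0: S_0 = 41 + 12*0 = 41
i=1: S_1 = 41 + 12*1 = 53
i=2: S_2 = 41 + 12*2 = 65
i=3: S_3 = 41 + 12*3 = 77
i=4: S_4 = 41 + 12*4 = 89
The first 5 terms are: [41, 53, 65, 77, 89]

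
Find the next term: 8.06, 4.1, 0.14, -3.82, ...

Differences: 4.1 - 8.06 = -3.96
This is an arithmetic sequence with common difference d = -3.96.
Next term = -3.82 + -3.96 = -7.78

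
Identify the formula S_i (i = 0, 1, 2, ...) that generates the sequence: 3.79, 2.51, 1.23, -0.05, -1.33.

Check differences: 2.51 - 3.79 = -1.28
1.23 - 2.51 = -1.28
Common difference d = -1.28.
First term a = 3.79.
Formula: S_i = 3.79 - 1.28*i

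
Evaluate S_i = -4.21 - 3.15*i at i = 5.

S_5 = -4.21 + -3.15*5 = -4.21 + -15.75 = -19.96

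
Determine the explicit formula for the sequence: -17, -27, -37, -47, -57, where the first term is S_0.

Check differences: -27 - -17 = -10
-37 - -27 = -10
Common difference d = -10.
First term a = -17.
Formula: S_i = -17 - 10*i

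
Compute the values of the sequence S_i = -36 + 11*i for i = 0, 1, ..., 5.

This is an arithmetic sequence.
i=0: S_0 = -36 + 11*0 = -36
i=1: S_1 = -36 + 11*1 = -25
i=2: S_2 = -36 + 11*2 = -14
i=3: S_3 = -36 + 11*3 = -3
i=4: S_4 = -36 + 11*4 = 8
i=5: S_5 = -36 + 11*5 = 19
The first 6 terms are: [-36, -25, -14, -3, 8, 19]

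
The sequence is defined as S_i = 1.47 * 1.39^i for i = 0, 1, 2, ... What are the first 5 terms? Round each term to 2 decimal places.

This is a geometric sequence.
i=0: S_0 = 1.47 * 1.39^0 = 1.47
i=1: S_1 = 1.47 * 1.39^1 ≈ 2.04
i=2: S_2 = 1.47 * 1.39^2 ≈ 2.84
i=3: S_3 = 1.47 * 1.39^3 ≈ 3.95
i=4: S_4 = 1.47 * 1.39^4 ≈ 5.49
The first 5 terms are: [1.47, 2.04, 2.84, 3.95, 5.49]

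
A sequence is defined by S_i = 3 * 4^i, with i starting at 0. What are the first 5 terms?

This is a geometric sequence.
i=0: S_0 = 3 * 4^0 = 3
i=1: S_1 = 3 * 4^1 = 12
i=2: S_2 = 3 * 4^2 = 48
i=3: S_3 = 3 * 4^3 = 192
i=4: S_4 = 3 * 4^4 = 768
The first 5 terms are: [3, 12, 48, 192, 768]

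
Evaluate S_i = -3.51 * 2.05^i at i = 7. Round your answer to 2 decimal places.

S_7 = -3.51 * 2.05^7 ≈ -3.51 * 152.1518 ≈ -534.05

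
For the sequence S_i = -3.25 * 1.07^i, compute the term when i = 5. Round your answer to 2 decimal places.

S_5 = -3.25 * 1.07^5 ≈ -3.25 * 1.4026 ≈ -4.56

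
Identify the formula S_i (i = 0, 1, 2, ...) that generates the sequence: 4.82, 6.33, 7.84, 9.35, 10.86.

Check differences: 6.33 - 4.82 = 1.51
7.84 - 6.33 = 1.51
Common difference d = 1.51.
First term a = 4.82.
Formula: S_i = 4.82 + 1.51*i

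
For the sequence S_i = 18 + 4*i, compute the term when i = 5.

S_5 = 18 + 4*5 = 18 + 20 = 38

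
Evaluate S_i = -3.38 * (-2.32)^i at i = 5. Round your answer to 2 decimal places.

S_5 = -3.38 * (-2.32)^5 ≈ -3.38 * -67.2109 ≈ 227.17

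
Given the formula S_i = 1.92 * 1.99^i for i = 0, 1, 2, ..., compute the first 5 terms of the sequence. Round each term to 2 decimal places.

This is a geometric sequence.
i=0: S_0 = 1.92 * 1.99^0 = 1.92
i=1: S_1 = 1.92 * 1.99^1 ≈ 3.82
i=2: S_2 = 1.92 * 1.99^2 ≈ 7.6
i=3: S_3 = 1.92 * 1.99^3 ≈ 15.13
i=4: S_4 = 1.92 * 1.99^4 ≈ 30.11
The first 5 terms are: [1.92, 3.82, 7.6, 15.13, 30.11]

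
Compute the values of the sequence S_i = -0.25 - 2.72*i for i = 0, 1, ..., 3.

This is an arithmetic sequence.
i=0: S_0 = -0.25 + -2.72*0 = -0.25
i=1: S_1 = -0.25 + -2.72*1 = -2.97
i=2: S_2 = -0.25 + -2.72*2 = -5.69
i=3: S_3 = -0.25 + -2.72*3 = -8.41
The first 4 terms are: [-0.25, -2.97, -5.69, -8.41]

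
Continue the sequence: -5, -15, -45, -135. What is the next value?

Ratios: -15 / -5 = 3.0
This is a geometric sequence with common ratio r = 3.
Next term = -135 * 3 = -405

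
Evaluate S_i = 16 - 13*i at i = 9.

S_9 = 16 + -13*9 = 16 + -117 = -101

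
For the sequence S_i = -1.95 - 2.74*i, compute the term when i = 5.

S_5 = -1.95 + -2.74*5 = -1.95 + -13.7 = -15.65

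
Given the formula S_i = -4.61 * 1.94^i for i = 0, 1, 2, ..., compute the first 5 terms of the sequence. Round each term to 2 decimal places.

This is a geometric sequence.
i=0: S_0 = -4.61 * 1.94^0 = -4.61
i=1: S_1 = -4.61 * 1.94^1 ≈ -8.94
i=2: S_2 = -4.61 * 1.94^2 ≈ -17.35
i=3: S_3 = -4.61 * 1.94^3 ≈ -33.66
i=4: S_4 = -4.61 * 1.94^4 ≈ -65.3
The first 5 terms are: [-4.61, -8.94, -17.35, -33.66, -65.3]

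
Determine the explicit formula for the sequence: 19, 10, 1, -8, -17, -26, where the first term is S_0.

Check differences: 10 - 19 = -9
1 - 10 = -9
Common difference d = -9.
First term a = 19.
Formula: S_i = 19 - 9*i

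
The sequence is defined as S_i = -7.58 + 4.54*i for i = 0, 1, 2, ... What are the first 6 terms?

This is an arithmetic sequence.
i=0: S_0 = -7.58 + 4.54*0 = -7.58
i=1: S_1 = -7.58 + 4.54*1 = -3.04
i=2: S_2 = -7.58 + 4.54*2 = 1.5
i=3: S_3 = -7.58 + 4.54*3 = 6.04
i=4: S_4 = -7.58 + 4.54*4 = 10.58
i=5: S_5 = -7.58 + 4.54*5 = 15.12
The first 6 terms are: [-7.58, -3.04, 1.5, 6.04, 10.58, 15.12]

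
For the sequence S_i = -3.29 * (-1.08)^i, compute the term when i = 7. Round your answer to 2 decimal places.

S_7 = -3.29 * (-1.08)^7 ≈ -3.29 * -1.7138 ≈ 5.64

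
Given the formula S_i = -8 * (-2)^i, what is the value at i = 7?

S_7 = -8 * (-2)^7 = -8 * -128 = 1024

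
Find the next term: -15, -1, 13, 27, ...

Differences: -1 - -15 = 14
This is an arithmetic sequence with common difference d = 14.
Next term = 27 + 14 = 41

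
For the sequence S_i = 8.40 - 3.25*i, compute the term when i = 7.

S_7 = 8.4 + -3.25*7 = 8.4 + -22.75 = -14.35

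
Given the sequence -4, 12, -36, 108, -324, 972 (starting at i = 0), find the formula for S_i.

Check ratios: 12 / -4 = -3.0
Common ratio r = -3.
First term a = -4.
Formula: S_i = -4 * (-3)^i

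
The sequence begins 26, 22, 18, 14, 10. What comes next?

Differences: 22 - 26 = -4
This is an arithmetic sequence with common difference d = -4.
Next term = 10 + -4 = 6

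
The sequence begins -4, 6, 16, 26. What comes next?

Differences: 6 - -4 = 10
This is an arithmetic sequence with common difference d = 10.
Next term = 26 + 10 = 36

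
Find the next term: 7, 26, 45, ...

Differences: 26 - 7 = 19
This is an arithmetic sequence with common difference d = 19.
Next term = 45 + 19 = 64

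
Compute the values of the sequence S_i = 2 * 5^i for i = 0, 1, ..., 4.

This is a geometric sequence.
i=0: S_0 = 2 * 5^0 = 2
i=1: S_1 = 2 * 5^1 = 10
i=2: S_2 = 2 * 5^2 = 50
i=3: S_3 = 2 * 5^3 = 250
i=4: S_4 = 2 * 5^4 = 1250
The first 5 terms are: [2, 10, 50, 250, 1250]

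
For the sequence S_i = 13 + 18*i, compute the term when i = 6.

S_6 = 13 + 18*6 = 13 + 108 = 121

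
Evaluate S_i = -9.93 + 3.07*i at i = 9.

S_9 = -9.93 + 3.07*9 = -9.93 + 27.63 = 17.7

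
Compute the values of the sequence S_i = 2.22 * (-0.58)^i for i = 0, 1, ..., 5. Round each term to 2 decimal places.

This is a geometric sequence.
i=0: S_0 = 2.22 * (-0.58)^0 = 2.22
i=1: S_1 = 2.22 * (-0.58)^1 ≈ -1.29
i=2: S_2 = 2.22 * (-0.58)^2 ≈ 0.75
i=3: S_3 = 2.22 * (-0.58)^3 ≈ -0.43
i=4: S_4 = 2.22 * (-0.58)^4 ≈ 0.25
i=5: S_5 = 2.22 * (-0.58)^5 ≈ -0.15
The first 6 terms are: [2.22, -1.29, 0.75, -0.43, 0.25, -0.15]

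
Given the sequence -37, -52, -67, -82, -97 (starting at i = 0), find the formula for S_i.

Check differences: -52 - -37 = -15
-67 - -52 = -15
Common difference d = -15.
First term a = -37.
Formula: S_i = -37 - 15*i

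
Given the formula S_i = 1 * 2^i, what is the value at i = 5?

S_5 = 1 * 2^5 = 1 * 32 = 32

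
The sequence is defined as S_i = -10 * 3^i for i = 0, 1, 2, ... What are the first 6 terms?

This is a geometric sequence.
i=0: S_0 = -10 * 3^0 = -10
i=1: S_1 = -10 * 3^1 = -30
i=2: S_2 = -10 * 3^2 = -90
i=3: S_3 = -10 * 3^3 = -270
i=4: S_4 = -10 * 3^4 = -810
i=5: S_5 = -10 * 3^5 = -2430
The first 6 terms are: [-10, -30, -90, -270, -810, -2430]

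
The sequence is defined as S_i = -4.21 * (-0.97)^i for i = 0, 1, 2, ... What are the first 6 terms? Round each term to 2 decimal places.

This is a geometric sequence.
i=0: S_0 = -4.21 * (-0.97)^0 = -4.21
i=1: S_1 = -4.21 * (-0.97)^1 ≈ 4.08
i=2: S_2 = -4.21 * (-0.97)^2 ≈ -3.96
i=3: S_3 = -4.21 * (-0.97)^3 ≈ 3.84
i=4: S_4 = -4.21 * (-0.97)^4 ≈ -3.73
i=5: S_5 = -4.21 * (-0.97)^5 ≈ 3.62
The first 6 terms are: [-4.21, 4.08, -3.96, 3.84, -3.73, 3.62]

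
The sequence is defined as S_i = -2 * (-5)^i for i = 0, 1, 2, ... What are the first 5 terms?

This is a geometric sequence.
i=0: S_0 = -2 * (-5)^0 = -2
i=1: S_1 = -2 * (-5)^1 = 10
i=2: S_2 = -2 * (-5)^2 = -50
i=3: S_3 = -2 * (-5)^3 = 250
i=4: S_4 = -2 * (-5)^4 = -1250
The first 5 terms are: [-2, 10, -50, 250, -1250]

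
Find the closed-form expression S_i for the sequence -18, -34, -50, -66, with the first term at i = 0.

Check differences: -34 - -18 = -16
-50 - -34 = -16
Common difference d = -16.
First term a = -18.
Formula: S_i = -18 - 16*i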